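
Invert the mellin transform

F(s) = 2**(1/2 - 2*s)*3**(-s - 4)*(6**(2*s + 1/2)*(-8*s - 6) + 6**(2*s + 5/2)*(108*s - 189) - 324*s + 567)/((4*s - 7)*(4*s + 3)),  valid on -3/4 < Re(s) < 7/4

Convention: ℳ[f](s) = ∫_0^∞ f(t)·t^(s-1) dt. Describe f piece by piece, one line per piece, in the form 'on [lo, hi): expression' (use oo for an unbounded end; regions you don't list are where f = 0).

on [0, 1/12): 3**(3/4)*t**(3/4)
on [1/12, 3): 2*3**(3/4)*t**(3/4)
on [3, oo): 3**(1/4)/(9*t**(7/4))

strip the common scale on t: t**(3/4) on [0, 1/4); 2*t**(3/4) on [1/4, 9); t**(-7/4) on [9, ∞)
remove the power substitution first: t**(3/2) on [0, 1/2); 2*t**(3/2) on [1/2, 3); t**(-7/2) on [3, ∞)
reversing the shared t-power: t on [0, 1/2); 2*t on [1/2, 3); t**(-4) on [3, ∞)
breakpoints 1/12, 3: one integral from each of the 3 segments
segment 0 to 1/12 holds 3**(3/4)*t**(3/4); add its integral
on [1/12, 3): add ∫ 2*3**(3/4)*t**(3/4)·t^(s-1) dt
[3, ∞) adds the kernel integral of 3**(1/4)/(9*t**(7/4))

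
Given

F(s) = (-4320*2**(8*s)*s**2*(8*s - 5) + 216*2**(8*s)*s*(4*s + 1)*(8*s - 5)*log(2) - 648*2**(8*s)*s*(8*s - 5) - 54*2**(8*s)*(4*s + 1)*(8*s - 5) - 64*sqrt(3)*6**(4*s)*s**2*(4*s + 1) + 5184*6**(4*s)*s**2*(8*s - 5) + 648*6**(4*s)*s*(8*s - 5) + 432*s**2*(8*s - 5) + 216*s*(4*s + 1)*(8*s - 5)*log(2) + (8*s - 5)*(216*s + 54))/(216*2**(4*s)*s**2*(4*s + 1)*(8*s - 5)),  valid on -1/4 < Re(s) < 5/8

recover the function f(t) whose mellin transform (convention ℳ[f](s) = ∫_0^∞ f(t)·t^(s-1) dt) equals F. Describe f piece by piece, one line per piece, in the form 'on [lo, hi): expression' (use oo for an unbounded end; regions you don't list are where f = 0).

on [0, 1/16): t**(1/4)
on [1/16, 16): log(t**(1/4))
on [16, 81): t**(1/4) + 3
on [81, oo): t**(-5/8)

remove the power substitution first: sqrt(t) on [0, 1/4); log(sqrt(t)) on [1/4, 4); sqrt(t) + 3 on [4, 9); …
back out the power substitution: t on [0, 1/2); log(t) on [1/2, 2); t + 3 on [2, 3); …
breakpoints 1/16, 16, 81: one integral from each of the 4 segments
over [0, 1/16), the kernel integral of t**(1/4) enters the sum
over [1/16, 16), the kernel integral of log(t**(1/4)) enters the sum
over [16, 81), the kernel integral of (t**(1/4) + 3) enters the sum
piece [81, ∞): integrate t**(-5/8) against the kernel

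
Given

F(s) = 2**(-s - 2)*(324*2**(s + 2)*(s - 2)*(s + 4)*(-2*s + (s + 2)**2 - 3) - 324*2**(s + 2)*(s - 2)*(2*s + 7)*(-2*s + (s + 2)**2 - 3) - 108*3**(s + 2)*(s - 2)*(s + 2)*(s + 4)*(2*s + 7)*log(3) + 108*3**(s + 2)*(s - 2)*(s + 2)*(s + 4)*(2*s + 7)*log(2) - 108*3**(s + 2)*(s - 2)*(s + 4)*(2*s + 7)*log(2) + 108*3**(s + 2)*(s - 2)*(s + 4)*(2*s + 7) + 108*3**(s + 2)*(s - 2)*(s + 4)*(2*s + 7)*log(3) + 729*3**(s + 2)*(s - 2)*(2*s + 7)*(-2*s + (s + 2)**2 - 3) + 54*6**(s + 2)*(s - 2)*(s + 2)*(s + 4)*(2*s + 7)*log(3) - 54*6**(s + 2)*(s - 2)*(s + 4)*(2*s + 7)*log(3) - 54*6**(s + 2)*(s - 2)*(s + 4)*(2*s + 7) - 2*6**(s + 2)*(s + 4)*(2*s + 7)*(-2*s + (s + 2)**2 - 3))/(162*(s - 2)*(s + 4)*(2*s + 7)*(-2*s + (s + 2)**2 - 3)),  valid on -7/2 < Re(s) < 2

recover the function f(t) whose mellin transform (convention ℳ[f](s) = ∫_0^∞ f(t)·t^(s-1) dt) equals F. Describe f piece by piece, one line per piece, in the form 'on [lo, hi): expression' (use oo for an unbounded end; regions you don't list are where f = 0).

invert the shared t-power to get t**(3/2) on [0, 1); 2*t**2 on [1, 3/2); log(t)/t on [3/2, 3); …
the 4 pieces separated at 1, 3/2, 3 each add one integral
segment 0 to 1 holds t**(7/2); add its integral
segment 1 to 3/2 holds 2*t**4; add its integral
∫ t*log(t)·t^(s-1) over [3/2, 3)
over [3, ∞), the kernel integral of t**(-2) enters the sum

on [0, 1): t**(7/2)
on [1, 3/2): 2*t**4
on [3/2, 3): t*log(t)
on [3, oo): t**(-2)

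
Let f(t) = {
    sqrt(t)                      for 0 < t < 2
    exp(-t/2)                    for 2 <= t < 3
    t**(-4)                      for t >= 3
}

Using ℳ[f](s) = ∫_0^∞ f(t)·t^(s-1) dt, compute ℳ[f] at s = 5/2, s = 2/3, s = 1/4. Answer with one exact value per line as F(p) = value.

linearity at 2, 3 turns ℳ[f](s) into 3 summed integrals
over [0, 2), the kernel integral of sqrt(t) enters the sum
∫ exp(-t/2)·t^(s-1) over [2, 3)
piece [3, ∞): integrate t**(-4) against the kernel

F(5/2) = -12*sqrt(3)*exp(-3/2) - 3*sqrt(2)*sqrt(pi)*erfc(sqrt(6)/2) + 2*sqrt(3)/27 + 3*sqrt(2)*sqrt(pi)*erfc(1) + 8/3 + 10*sqrt(2)*exp(-1)
F(2/3) = -2**(2/3)*uppergamma(2/3, 3/2) + 3**(2/3)/270 + 2**(2/3)*uppergamma(2/3, 1) + 12*2**(1/6)/7
F(1/4) = -2**(1/4)*uppergamma(1/4, 3/2) + 4*3**(1/4)/1215 + 2**(1/4)*uppergamma(1/4, 1) + 4*2**(3/4)/3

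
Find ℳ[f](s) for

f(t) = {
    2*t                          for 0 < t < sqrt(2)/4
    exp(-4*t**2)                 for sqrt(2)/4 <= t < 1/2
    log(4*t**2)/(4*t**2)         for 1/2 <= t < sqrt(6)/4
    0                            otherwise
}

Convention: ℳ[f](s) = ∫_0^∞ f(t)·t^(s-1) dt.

(sqrt(2)/4)**s*(3*2**(s/2)*(s + 1)*(s**2 - 4*s + 4)*uppergamma(s/2, 1/2) - 3*2**(s/2)*(s + 1)*(s**2 - 4*s + 4)*uppergamma(s/2, 1) + 12*2**(s/2)*(s + 1) + 3**(s/2)*s*(s + 1)*(-4*log(2) + 4*log(3)) - 8*3**(s/2)*(s + 1) + 3**(s/2)*(s + 1)*(-8*log(3) + 8*log(2)) + 3*sqrt(2)*(s**2 - 4*s + 4))/(6*(s + 1)*(s**2 - 4*s + 4))
  Re(s) > -1

strip the common scale on t: t on [0, sqrt(2)/2); exp(-t**2) on [sqrt(2)/2, 1); log(t**2)/t**2 on [1, sqrt(6)/2)
back out the power substitution: sqrt(t) on [0, 1/2); exp(-t) on [1/2, 1); log(t)/t on [1, 3/2)
split f at sqrt(2)/4, 1/2: ℳ[f](s) collects 3 kernel integrals
∫ over [0, sqrt(2)/4) of 2*t·t^(s-1) joins the sum
between sqrt(2)/4 and 1/2 the integrand is exp(-4*t**2)·t^(s-1)
for t in [1/2, sqrt(6)/4): the term is ∫ log(4*t**2)/(4*t**2)·t^(s-1)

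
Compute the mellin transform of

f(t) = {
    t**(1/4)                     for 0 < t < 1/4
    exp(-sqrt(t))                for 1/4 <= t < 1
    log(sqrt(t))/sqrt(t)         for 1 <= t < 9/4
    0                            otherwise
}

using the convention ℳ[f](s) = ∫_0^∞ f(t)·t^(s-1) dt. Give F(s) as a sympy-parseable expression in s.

back out the power substitution: sqrt(t) on [0, 1/2); exp(-t) on [1/2, 1); log(t)/t on [1, 3/2)
treat the 3 regions marked off by 1/4, 1 separately and sum
segment [0, 1/4) carries t**(1/4); integrate it
on [1/4, 1) integrate f = exp(-sqrt(t)) against the kernel
∫ over [1, 9/4) of log(sqrt(t))/sqrt(t)·t^(s-1) joins the sum

2**(1 - 2*s)*(4**s*(4*s + 1)*(4*s**2 - 4*s + 1)*uppergamma(2*s, 1/2) - 4**s*(4*s + 1)*(4*s**2 - 4*s + 1)*uppergamma(2*s, 1) + 4**s*(12*s + 3)/3 + 9**s*s*(4*s + 1)*(-4*log(2) + 4*log(3))/3 + 9**s*(-8*s - 2)/3 + 9**s*(4*s + 1)*(-2*log(3) + 2*log(2))/3 + sqrt(2)*(12*s**2 - 12*s + 3)/3)/((4*s + 1)*(4*s**2 - 4*s + 1))
  Re(s) > -1/4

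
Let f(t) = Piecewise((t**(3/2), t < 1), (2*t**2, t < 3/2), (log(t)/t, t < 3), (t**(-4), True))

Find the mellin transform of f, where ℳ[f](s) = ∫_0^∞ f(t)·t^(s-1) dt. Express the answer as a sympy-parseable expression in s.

(324*2**s*(s - 4)*(s + 2)*(s**2 - 2*s + 1) - 324*2**s*(s - 4)*(2*s + 3)*(s**2 - 2*s + 1) - 108*3**s*s*(s - 4)*(s + 2)*(2*s + 3)*log(3) + 108*3**s*s*(s - 4)*(s + 2)*(2*s + 3)*log(2) - 108*3**s*(s - 4)*(s + 2)*(2*s + 3)*log(2) + 108*3**s*(s - 4)*(s + 2)*(2*s + 3) + 108*3**s*(s - 4)*(s + 2)*(2*s + 3)*log(3) + 729*3**s*(s - 4)*(2*s + 3)*(s**2 - 2*s + 1) + 54*6**s*s*(s - 4)*(s + 2)*(2*s + 3)*log(3) - 54*6**s*(s - 4)*(s + 2)*(2*s + 3)*log(3) - 54*6**s*(s - 4)*(s + 2)*(2*s + 3) - 2*6**s*(s + 2)*(2*s + 3)*(s**2 - 2*s + 1))/(162*2**s*(s - 4)*(s + 2)*(2*s + 3)*(s**2 - 2*s + 1))
  -3/2 < Re(s) < 4

split f at 1, 3/2, 3: ℳ[f](s) collects 4 kernel integrals
over [0, 1), the kernel integral of t**(3/2) enters the sum
∫ over [1, 3/2) of 2*t**2·t^(s-1) joins the sum
segment 3/2 to 3 holds log(t)/t; add its integral
on [3, ∞): add ∫ t**(-4)·t^(s-1) dt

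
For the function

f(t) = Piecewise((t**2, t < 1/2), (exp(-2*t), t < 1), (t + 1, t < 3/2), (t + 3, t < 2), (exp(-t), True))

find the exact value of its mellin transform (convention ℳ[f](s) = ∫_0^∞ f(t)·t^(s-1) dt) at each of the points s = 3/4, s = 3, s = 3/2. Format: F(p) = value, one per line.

f breaks at 1/2, 1, 3/2, 2 into 5 integrals to sum
[0, 1/2) adds the kernel integral of t**2
on [1/2, 1): add ∫ exp(-2*t)·t^(s-1) dt
∫ over [1, 3/2) of (t + 1)·t^(s-1) joins the sum
the [3/2, 2) slice contributes ∫ (t + 3)·t^(s-1) dt
between 2 and ∞ the integrand is exp(-t)·t^(s-1)

F(3/4) = 2**(1/4)*(-616*3**(3/4) - 440*2**(3/4) - 231*uppergamma(3/4, 2) + 21 + 231*2**(3/4)*uppergamma(3/4, 2) + 231*uppergamma(3/4, 1) + 2376*sqrt(2))/462
F(3) = (300*E + 4200 + 4403*exp(2))*exp(-2)/480
F(3/2) = sqrt(2)*(210*E + 210*sqrt(2)*(-1 + sqrt(pi)*exp(2)*erfc(sqrt(2)) + 2*sqrt(2)) + (-840*sqrt(3) - 448*sqrt(2) - 105*sqrt(pi)*erfc(sqrt(2)) + 105*sqrt(pi)*erfc(1) + 4719)*exp(2))*exp(-2)/840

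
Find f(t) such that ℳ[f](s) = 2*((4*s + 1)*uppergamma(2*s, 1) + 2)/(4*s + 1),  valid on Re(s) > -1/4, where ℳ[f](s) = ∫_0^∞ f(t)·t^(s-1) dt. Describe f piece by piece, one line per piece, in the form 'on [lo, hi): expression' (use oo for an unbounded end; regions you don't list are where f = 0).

peel off the power substitution: sqrt(t) on [0, 1); exp(-t) on [1, ∞)
treat the 2 regions marked off by 1 separately and sum
the [0, 1) slice contributes ∫ t**(1/4)·t^(s-1) dt
on [1, ∞) integrate f = exp(-sqrt(t)) against the kernel

on [0, 1): t**(1/4)
on [1, oo): exp(-sqrt(t))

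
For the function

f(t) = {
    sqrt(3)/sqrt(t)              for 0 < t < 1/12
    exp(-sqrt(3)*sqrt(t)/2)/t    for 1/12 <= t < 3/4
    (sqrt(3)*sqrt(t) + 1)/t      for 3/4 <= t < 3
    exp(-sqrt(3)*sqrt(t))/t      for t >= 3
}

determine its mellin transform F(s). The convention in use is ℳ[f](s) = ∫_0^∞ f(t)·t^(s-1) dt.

reversing the shared t-power: sqrt(3)*sqrt(t) on [0, 1/12); exp(-sqrt(3)*sqrt(t)/2) on [1/12, 3/4); sqrt(3)*sqrt(t) + 1 on [3/4, 3); …
remove the common scale on t first: sqrt(t) on [0, 1/4); exp(-sqrt(t)/2) on [1/4, 9/4); sqrt(t) + 1 on [9/4, 9); …
peel off the power substitution: t on [0, 1/2); exp(-t/2) on [1/2, 3/2); t + 1 on [3/2, 3); …
f breaks at 1/12, 3/4, 3 into 4 integrals to sum
segment 0 to 1/12 holds sqrt(3)/sqrt(t); add its integral
on [1/12, 3/4) integrate f = exp(-sqrt(3)*sqrt(t)/2)/t against the kernel
piece [3/4, 3): integrate (sqrt(3)*sqrt(t) + 1)/t against the kernel
∫ over [3, ∞) of exp(-sqrt(3)*sqrt(t))/t·t^(s-1) joins the sum

(3*16**s*(s - 1)*(2*s - 1)*uppergamma(2*s - 2, 1/4)/2 - 3*16**s*(s - 1)*(2*s - 1)*uppergamma(2*s - 2, 3/4)/2 + 6*2**(2*s)*(s - 1)*(2*s - 1)*uppergamma(2*s - 2, 3) + 8*36**s*(s - 1)/3 + 36**s/3 + 20*9**s*(1 - s)/3 - 4*9**s/3 + 12*s - 12)/(12**s*(s - 1)*(2*s - 1))
  Re(s) > 1/2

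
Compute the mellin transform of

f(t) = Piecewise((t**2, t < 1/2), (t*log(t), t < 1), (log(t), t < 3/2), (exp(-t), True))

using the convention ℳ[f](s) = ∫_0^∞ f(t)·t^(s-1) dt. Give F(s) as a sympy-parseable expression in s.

summing 4 kernel integrals split by 1/2, 1, 3/2 yields ℳ[f](s)
piece [0, 1/2): integrate t**2 against the kernel
[1/2, 1) adds the kernel integral of t*log(t)
∫ log(t)·t^(s-1) over [1, 3/2)
the [3/2, ∞) slice contributes ∫ exp(-t)·t^(s-1) dt

(4*2**s*s**2*(s + 2)*(s**2 + 2*s + 1)*uppergamma(s, 3/2) - 4*2**s*s**2*(s + 2) + 4*2**s*(s + 2)*(s**2 + 2*s + 1) + 3**s*s*(s + 2)*(-4*log(2) + 4*log(3))*(s**2 + 2*s + 1) - 4*3**s*(s + 2)*(s**2 + 2*s + 1) + s**3*(s + 2)*log(4) + s**2*(s + 2)*log(4) + 2*s**2*(s + 2) + s**2*(s**2 + 2*s + 1))/(4*2**s*s**2*(s + 2)*(s**2 + 2*s + 1))
  Re(s) > -2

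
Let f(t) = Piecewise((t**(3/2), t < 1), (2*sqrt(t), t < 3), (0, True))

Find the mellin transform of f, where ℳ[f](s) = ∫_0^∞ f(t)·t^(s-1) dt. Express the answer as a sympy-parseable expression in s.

(4*sqrt(3)*3**s*(2*s + 3) - 4*s - 10)/((2*s + 1)*(2*s + 3))
  Re(s) > -3/2

cuts at 1: linearity sums the 2 kernel integrals
∫ t**(3/2)·t^(s-1) over [0, 1)
segment 1 to 3 holds 2*sqrt(t); add its integral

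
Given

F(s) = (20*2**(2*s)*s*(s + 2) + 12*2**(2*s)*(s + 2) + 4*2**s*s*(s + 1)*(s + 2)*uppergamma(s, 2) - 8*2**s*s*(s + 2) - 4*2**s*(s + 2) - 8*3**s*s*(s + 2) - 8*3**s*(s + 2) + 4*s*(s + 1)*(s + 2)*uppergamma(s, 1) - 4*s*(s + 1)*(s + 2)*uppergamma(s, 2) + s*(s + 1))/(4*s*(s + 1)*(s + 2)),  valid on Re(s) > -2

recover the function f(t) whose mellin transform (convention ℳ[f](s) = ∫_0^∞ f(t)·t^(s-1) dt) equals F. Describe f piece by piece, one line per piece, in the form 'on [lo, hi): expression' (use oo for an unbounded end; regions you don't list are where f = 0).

on [0, 1): t**2/4
on [1, 2): exp(-t)
on [2, 3): t/2 + 1
on [3, 4): t/2 + 3
on [4, oo): exp(-t/2)

peel off the common scale on t: t**2 on [0, 1/2); exp(-2*t) on [1/2, 1); t + 1 on [1, 3/2); …
the 5 pieces separated at 1, 2, 3, 4 each add one integral
the [0, 1) slice contributes ∫ t**2/4·t^(s-1) dt
on [1, 2) integrate f = exp(-t) against the kernel
piece [2, 3): integrate (t/2 + 1) against the kernel
for t in [3, 4): the term is ∫ (t/2 + 3)·t^(s-1)
[4, ∞) adds the kernel integral of exp(-t/2)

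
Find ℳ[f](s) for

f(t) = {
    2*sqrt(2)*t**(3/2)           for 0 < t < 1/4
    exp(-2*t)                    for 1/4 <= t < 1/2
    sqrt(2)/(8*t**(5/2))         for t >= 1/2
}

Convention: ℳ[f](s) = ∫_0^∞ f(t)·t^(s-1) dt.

undo the common scale on t: t**(3/2) on [0, 1/2); exp(-t) on [1/2, 1); t**(-5/2) on [1, ∞)
summing 3 kernel integrals split by 1/4, 1/2 yields ℳ[f](s)
for t in [0, 1/4): the term is ∫ 2*sqrt(2)*t**(3/2)·t^(s-1)
on [1/4, 1/2): add ∫ exp(-2*t)·t^(s-1) dt
piece [1/2, ∞): integrate sqrt(2)/(8*t**(5/2)) against the kernel

(2*2**s*(2*s - 5)*(2*s + 3)*uppergamma(s, 1/2) - 2*2**s*(2*s - 5)*(2*s + 3)*uppergamma(s, 1) - 4*2**s*(2*s + 3) + sqrt(2)*(2*s - 5))/(2*2**(2*s)*(2*s - 5)*(2*s + 3))
  -3/2 < Re(s) < 5/2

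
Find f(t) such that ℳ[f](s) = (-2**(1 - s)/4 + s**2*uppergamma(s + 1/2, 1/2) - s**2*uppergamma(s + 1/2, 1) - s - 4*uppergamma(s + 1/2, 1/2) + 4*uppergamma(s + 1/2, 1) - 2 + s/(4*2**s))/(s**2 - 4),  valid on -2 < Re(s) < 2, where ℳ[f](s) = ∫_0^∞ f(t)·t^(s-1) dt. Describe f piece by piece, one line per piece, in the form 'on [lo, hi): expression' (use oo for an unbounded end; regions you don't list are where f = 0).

on [0, 1/2): t**2
on [1/2, 1): sqrt(t)*exp(-t)
on [1, oo): t**(-2)

invert the shared t-power to get t**(3/2) on [0, 1/2); exp(-t) on [1/2, 1); t**(-5/2) on [1, ∞)
integrate the 3 segments split at 1/2, 1, then add the results
[0, 1/2) adds the kernel integral of t**2
on [1/2, 1) integrate f = sqrt(t)*exp(-t) against the kernel
∫ t**(-2)·t^(s-1) over [1, ∞)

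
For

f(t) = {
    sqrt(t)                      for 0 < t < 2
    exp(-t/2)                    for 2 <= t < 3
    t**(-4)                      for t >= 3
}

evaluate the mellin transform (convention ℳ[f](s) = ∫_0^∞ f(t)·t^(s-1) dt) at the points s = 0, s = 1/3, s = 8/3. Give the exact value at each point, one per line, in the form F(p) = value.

F(0) = Ei(-3/2) + 1/324 - Ei(-1) + 2*sqrt(2)
F(1/3) = -2**(1/3)*uppergamma(1/3, 3/2) + 3**(1/3)/297 + 2**(1/3)*uppergamma(1/3, 1) + 6*2**(5/6)/5
F(8/3) = -4*2**(2/3)*uppergamma(8/3, 3/2) + 3**(2/3)/12 + 48*2**(1/6)/19 + 4*2**(2/3)*uppergamma(8/3, 1)

decompose at 2, 3; ℳ[f](s) sums the 3 pieces' integrals
piece [0, 2): integrate sqrt(t) against the kernel
segment [2, 3) carries exp(-t/2); integrate it
∫ over [3, ∞) of t**(-4)·t^(s-1) joins the sum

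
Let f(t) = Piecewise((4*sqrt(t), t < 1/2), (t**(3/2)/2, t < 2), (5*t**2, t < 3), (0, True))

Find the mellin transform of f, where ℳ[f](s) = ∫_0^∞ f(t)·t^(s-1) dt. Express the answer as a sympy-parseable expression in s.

slice at 1/2, 2, transform all 3 pieces, and sum them
[0, 1/2) adds the kernel integral of 4*sqrt(t)
on [1/2, 2) integrate f = t**(3/2)/2 against the kernel
segment [2, 3) carries 5*t**2; integrate it

(-2**(1/2 - s)*(s + 2)*(2*s + 1) + 2**(9/2 - s)*(s + 2)*(2*s + 3) + 2**(s + 7/2)*(s + 2)*(2*s + 1) - 5*2**(s + 4)*(2*s + 1)*(2*s + 3) + 20*3**(s + 2)*(2*s + 1)*(2*s + 3))/(4*(s + 2)*(2*s + 1)*(2*s + 3))
  Re(s) > -1/2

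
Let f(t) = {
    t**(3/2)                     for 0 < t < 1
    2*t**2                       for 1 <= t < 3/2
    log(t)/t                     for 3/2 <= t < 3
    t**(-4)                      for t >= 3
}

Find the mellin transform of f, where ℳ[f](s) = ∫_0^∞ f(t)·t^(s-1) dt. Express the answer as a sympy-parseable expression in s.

treat the 4 regions marked off by 1, 3/2, 3 separately and sum
for t in [0, 1): the term is ∫ t**(3/2)·t^(s-1)
segment [1, 3/2) carries 2*t**2; integrate it
piece [3/2, 3): integrate log(t)/t against the kernel
segment 3 to ∞ holds t**(-4); add its integral

(324*2**s*(s - 4)*(s + 2)*(s**2 - 2*s + 1) - 324*2**s*(s - 4)*(2*s + 3)*(s**2 - 2*s + 1) - 108*3**s*s*(s - 4)*(s + 2)*(2*s + 3)*log(3) + 108*3**s*s*(s - 4)*(s + 2)*(2*s + 3)*log(2) - 108*3**s*(s - 4)*(s + 2)*(2*s + 3)*log(2) + 108*3**s*(s - 4)*(s + 2)*(2*s + 3) + 108*3**s*(s - 4)*(s + 2)*(2*s + 3)*log(3) + 729*3**s*(s - 4)*(2*s + 3)*(s**2 - 2*s + 1) + 54*6**s*s*(s - 4)*(s + 2)*(2*s + 3)*log(3) - 54*6**s*(s - 4)*(s + 2)*(2*s + 3)*log(3) - 54*6**s*(s - 4)*(s + 2)*(2*s + 3) - 2*6**s*(s + 2)*(2*s + 3)*(s**2 - 2*s + 1))/(162*2**s*(s - 4)*(s + 2)*(2*s + 3)*(s**2 - 2*s + 1))
  -3/2 < Re(s) < 4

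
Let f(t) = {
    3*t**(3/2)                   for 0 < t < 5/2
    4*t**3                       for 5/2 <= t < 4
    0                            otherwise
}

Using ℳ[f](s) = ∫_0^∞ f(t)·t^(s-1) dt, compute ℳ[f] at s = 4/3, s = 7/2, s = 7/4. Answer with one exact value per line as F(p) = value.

f breaks at 5/2 into 2 integrals to sum
∫ 3*t**(3/2)·t^(s-1) over [0, 5/2)
segment [5/2, 4) carries 4*t**3; integrate it

F(4/3) = -1875*2**(2/3)*5**(1/3)/104 + 225*2**(1/6)*5**(5/6)/68 + 3072*2**(2/3)/13
F(7/2) = 2121527/416 - 15625*sqrt(10)/208
F(7/4) = -625*2**(1/4)*5**(3/4)/38 + 375*2**(3/4)*5**(1/4)/52 + 8192*sqrt(2)/19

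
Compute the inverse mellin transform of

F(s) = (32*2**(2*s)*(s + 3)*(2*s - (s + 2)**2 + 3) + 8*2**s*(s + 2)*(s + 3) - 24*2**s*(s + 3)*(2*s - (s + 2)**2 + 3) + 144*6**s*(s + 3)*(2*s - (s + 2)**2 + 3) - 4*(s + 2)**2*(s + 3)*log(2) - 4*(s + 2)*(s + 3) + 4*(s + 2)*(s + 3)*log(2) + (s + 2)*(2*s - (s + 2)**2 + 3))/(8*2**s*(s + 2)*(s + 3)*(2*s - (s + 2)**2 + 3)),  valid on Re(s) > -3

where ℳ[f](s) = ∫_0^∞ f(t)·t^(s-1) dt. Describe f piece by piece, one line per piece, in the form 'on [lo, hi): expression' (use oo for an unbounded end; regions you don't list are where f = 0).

on [0, 1/2): t**3
on [1/2, 1): t*log(t)
on [1, 2): 3*t**2
on [2, 3): 2*t**2

reversing the shared t-power: t on [0, 1/2); log(t)/t on [1/2, 1); 3 on [1, 2); …
linearity at 1/2, 1, 2 turns ℳ[f](s) into 4 summed integrals
the [0, 1/2) slice contributes ∫ t**3·t^(s-1) dt
segment 1/2 to 1 holds t*log(t); add its integral
over [1, 2), the kernel integral of 3*t**2 enters the sum
for t in [2, 3): the term is ∫ 2*t**2·t^(s-1)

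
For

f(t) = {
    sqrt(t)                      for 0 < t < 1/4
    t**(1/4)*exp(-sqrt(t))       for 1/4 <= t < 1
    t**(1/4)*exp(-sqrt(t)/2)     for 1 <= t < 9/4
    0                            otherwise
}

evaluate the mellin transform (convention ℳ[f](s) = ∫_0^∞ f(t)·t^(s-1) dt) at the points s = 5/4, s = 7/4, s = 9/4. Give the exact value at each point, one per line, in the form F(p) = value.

peel off the power substitution: t on [0, 1/2); sqrt(t)*exp(-t) on [1/2, 1); sqrt(t)*exp(-t/2) on [1, 3/2)
back out the shared t-power: sqrt(t) on [0, 1/2); exp(-t) on [1/2, 1); exp(-t/2) on [1, 3/2)
f breaks at 1/4, 1 into 3 integrals to sum
over [0, 1/4), the kernel integral of sqrt(t) enters the sum
between 1/4 and 1 the integrand is t**(1/4)*exp(-sqrt(t))·t^(s-1)
the [1, 9/4) slice contributes ∫ t**(1/4)*exp(-sqrt(t)/2)·t^(s-1) dt

F(5/4) = -65*exp(-3/4) - 10*exp(-1) + sqrt(2)/28 + 117*exp(-1/2)/2
F(7/4) = -807*exp(-3/4)/2 - 32*exp(-1) + sqrt(2)/72 + 1343*exp(-1/2)/4
F(9/4) = -12993*exp(-3/4)/4 - 130*exp(-1) + sqrt(2)/176 + 20889*exp(-1/2)/8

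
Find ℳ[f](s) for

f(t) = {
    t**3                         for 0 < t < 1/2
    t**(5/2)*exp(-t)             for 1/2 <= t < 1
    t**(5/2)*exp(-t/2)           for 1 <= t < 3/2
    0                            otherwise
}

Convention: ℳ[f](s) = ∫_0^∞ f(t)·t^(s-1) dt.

remove the shared t-power first: t on [0, 1/2); sqrt(t)*exp(-t) on [1/2, 1); sqrt(t)*exp(-t/2) on [1, 3/2)
undo the shared t-power: sqrt(t) on [0, 1/2); exp(-t) on [1/2, 1); exp(-t/2) on [1, 3/2)
summing 3 kernel integrals split by 1/2, 1 yields ℳ[f](s)
on [0, 1/2): add ∫ t**3·t^(s-1) dt
∫ t**(5/2)*exp(-t)·t^(s-1) over [1/2, 1)
piece [1, 3/2): integrate t**(5/2)*exp(-t/2) against the kernel

2**(-s - 7/2)*(2**(s + 7/2)*(s + 3)*uppergamma(s + 5/2, 1/2) - 2**(s + 7/2)*(s + 3)*uppergamma(s + 5/2, 1) + 2**(2*s + 6)*(s + 3)*uppergamma(s + 5/2, 1/2) - 2**(2*s + 6)*(s + 3)*uppergamma(s + 5/2, 3/4) + sqrt(2))/(s + 3)
  Re(s) > -3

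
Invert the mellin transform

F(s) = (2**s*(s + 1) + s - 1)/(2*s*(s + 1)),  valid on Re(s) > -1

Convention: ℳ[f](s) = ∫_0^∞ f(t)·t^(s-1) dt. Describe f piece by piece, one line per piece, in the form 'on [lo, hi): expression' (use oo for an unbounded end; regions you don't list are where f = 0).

on [0, 1): t
on [1, 2): 1/2

decompose at 1; ℳ[f](s) sums the 2 pieces' integrals
on [0, 1): add ∫ t·t^(s-1) dt
on [1, 2): add ∫ 1/2·t^(s-1) dt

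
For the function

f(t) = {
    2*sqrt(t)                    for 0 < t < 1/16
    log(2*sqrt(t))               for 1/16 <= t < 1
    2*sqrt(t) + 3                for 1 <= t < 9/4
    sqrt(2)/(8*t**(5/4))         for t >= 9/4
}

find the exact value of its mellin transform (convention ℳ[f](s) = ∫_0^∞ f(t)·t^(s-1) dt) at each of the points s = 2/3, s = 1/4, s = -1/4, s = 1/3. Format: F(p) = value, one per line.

reversing the power substitution: 2*t on [0, 1/4); log(2*t) on [1/4, 1); 2*t + 3 on [1, 3/2); …
undo the common scale on t: t on [0, 1/2); log(t) on [1/2, 2); t + 3 on [2, 3); …
breakpoints 1/16, 1, 9/4: one integral from each of the 4 segments
on [0, 1/16): add ∫ 2*sqrt(t)·t^(s-1) dt
segment 1/16 to 1 holds log(2*sqrt(t)); add its integral
piece [1, 9/4): integrate (2*sqrt(t) + 3) against the kernel
piece [9/4, ∞): integrate sqrt(2)/(8*t**(5/4)) against the kernel

F(2/3) = -411/56 + 3*2**(1/3)*log(2)/16 + 2**(2/3)*3**(5/6)/21 + 87*2**(1/3)/448 + 3*log(2)/2 + 297*12**(1/3)/56
F(1/4) = -55/3 + sqrt(2)/18 + 6*log(2) + 8*sqrt(6)
F(-1/4) = -12*log(2) + 2*sqrt(2)/81 + 16
F(1/3) = -159/10 + 2*2**(1/3)*3**(1/6)/33 + 51*2**(2/3)/40 + log(2**(3*2**(2/3)/4 + 3)) + 63*18**(1/3)/10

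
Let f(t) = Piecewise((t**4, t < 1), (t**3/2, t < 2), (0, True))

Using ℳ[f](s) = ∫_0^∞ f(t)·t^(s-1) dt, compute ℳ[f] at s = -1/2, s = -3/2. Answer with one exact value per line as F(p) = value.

invert the shared t-power to get t**2 on [0, 1); t/2 on [1, 2)
undo the shared t-power: t on [0, 1); 1/2 on [1, 2)
integrate the 2 segments split at 1, then add the results
on [0, 1) integrate f = t**4 against the kernel
segment [1, 2) carries t**3/2; integrate it

F(-1/2) = 3/35 + 4*sqrt(2)/5
F(-3/2) = 1/15 + 2*sqrt(2)/3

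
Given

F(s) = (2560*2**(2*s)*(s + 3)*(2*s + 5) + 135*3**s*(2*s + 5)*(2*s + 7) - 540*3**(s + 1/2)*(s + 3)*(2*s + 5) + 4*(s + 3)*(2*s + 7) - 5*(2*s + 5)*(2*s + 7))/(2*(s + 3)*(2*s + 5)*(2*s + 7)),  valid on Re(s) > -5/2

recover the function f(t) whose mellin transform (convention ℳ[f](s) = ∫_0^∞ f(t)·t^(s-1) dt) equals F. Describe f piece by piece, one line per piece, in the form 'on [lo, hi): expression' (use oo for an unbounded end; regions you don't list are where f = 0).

slice at 1, 3, transform all 3 pieces, and sum them
for t in [0, 1): the term is ∫ t**(5/2)·t^(s-1)
on [1, 3): add ∫ 5*t**3/2·t^(s-1) dt
∫ 5*t**(7/2)·t^(s-1) over [3, 4)

on [0, 1): t**(5/2)
on [1, 3): 5*t**3/2
on [3, 4): 5*t**(7/2)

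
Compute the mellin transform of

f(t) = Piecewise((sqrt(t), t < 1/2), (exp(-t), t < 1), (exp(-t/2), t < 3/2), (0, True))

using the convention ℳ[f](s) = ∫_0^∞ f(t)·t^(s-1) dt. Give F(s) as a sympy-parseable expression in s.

(2**s*(2*s + 1)*uppergamma(s, 1/2) - 2**s*(2*s + 1)*uppergamma(s, 1) + 4**s*(2*s + 1)*uppergamma(s, 1/2) - 4**s*(2*s + 1)*uppergamma(s, 3/4) + sqrt(2))/(2**s*(2*s + 1))
  Re(s) > -1/2

integrate the 3 segments split at 1/2, 1, then add the results
the [0, 1/2) slice contributes ∫ sqrt(t)·t^(s-1) dt
on [1/2, 1): add ∫ exp(-t)·t^(s-1) dt
segment [1, 3/2) carries exp(-t/2); integrate it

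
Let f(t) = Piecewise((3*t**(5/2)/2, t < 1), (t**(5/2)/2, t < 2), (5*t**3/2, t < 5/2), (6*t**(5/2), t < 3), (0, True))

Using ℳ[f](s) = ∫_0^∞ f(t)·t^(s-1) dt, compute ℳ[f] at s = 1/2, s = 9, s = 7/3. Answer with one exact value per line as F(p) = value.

f breaks at 1, 2, 5/2 into 4 integrals to sum
[0, 1) adds the kernel integral of 3*t**(5/2)/2
∫ t**(5/2)/2·t^(s-1) over [1, 2)
on [2, 5/2) integrate f = 5*t**3/2 against the kernel
over [5/2, 3), the kernel integral of 6*t**(5/2) enters the sum

F(1/2) = -40*sqrt(2)/7 + 625*sqrt(10)/112 + 293/12
F(9) = -146484375*sqrt(10)/23552 + 2048*sqrt(2)/23 + 8715662881/753664 + 2125764*sqrt(3)/23
F(7/3) = -5625*2**(1/6)*5**(5/6)/232 - 15*2**(1/3) + 6/29 + 48*2**(5/6)/29 + 46875*2**(2/3)*5**(1/3)/2048 + 2916*3**(5/6)/29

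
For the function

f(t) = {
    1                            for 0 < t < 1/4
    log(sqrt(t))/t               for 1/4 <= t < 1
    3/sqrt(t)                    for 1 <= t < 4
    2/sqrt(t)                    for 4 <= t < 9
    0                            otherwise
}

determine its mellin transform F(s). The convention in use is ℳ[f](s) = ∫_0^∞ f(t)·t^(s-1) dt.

reversing the power substitution: 1 on [0, 1/2); log(t)/t**2 on [1/2, 1); 3/t on [1, 2); …
the shared t-power comes off first: t on [0, 1/2); log(t)/t on [1/2, 1); 3 on [1, 2); …
slice at 1/4, 1, 4, transform all 4 pieces, and sum them
segment 0 to 1/4 holds 1; add its integral
[1/4, 1) adds the kernel integral of log(sqrt(t))/t
the [1, 4) slice contributes ∫ 3/sqrt(t)·t^(s-1) dt
for t in [4, 9): the term is ∫ 2/sqrt(t)·t^(s-1)

(6*16**s*s**3 - 12*16**s*s**2 + 6*16**s*s - 36*2**(2*s)*s**3 + 66*2**(2*s)*s**2 - 33*2**(2*s)*s + 8*6**(2*s)*s**3 - 16*6**(2*s)*s**2 + 8*6**(2*s)*s + 12*s**3 + 48*s**3*log(2) - 72*s**2*log(2) - 6*s**2 + 12*s + 24*s*log(2) - 6)/(6*4**s*s*(2*s**3 - 5*s**2 + 4*s - 1))
  Re(s) > 0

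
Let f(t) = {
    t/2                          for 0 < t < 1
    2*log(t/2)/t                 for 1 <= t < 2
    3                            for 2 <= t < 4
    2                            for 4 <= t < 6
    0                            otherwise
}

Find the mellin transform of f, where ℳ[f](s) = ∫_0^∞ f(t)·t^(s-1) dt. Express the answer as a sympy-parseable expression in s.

back out the common scale on t: t on [0, 1/2); log(t)/t on [1/2, 1); 3 on [1, 2); …
the 4 pieces separated at 1, 2, 4 each add one integral
∫ t/2·t^(s-1) over [0, 1)
segment 1 to 2 holds 2*log(t/2)/t; add its integral
on [2, 4): add ∫ 3·t^(s-1) dt
∫ 2·t^(s-1) over [4, 6)

(2*2**(2*s)*(s + 1)*(s**2 - 2*s + 1) - 2*2**s*s*(s + 1) - 6*2**s*(s + 1)*(s**2 - 2*s + 1) + 4*6**s*(s + 1)*(s**2 - 2*s + 1) + 4*s**2*(s + 1)*log(2) - 4*s*(s + 1)*log(2) + 4*s*(s + 1) + s*(s**2 - 2*s + 1))/(2*s*(s + 1)*(s**2 - 2*s + 1))
  Re(s) > -1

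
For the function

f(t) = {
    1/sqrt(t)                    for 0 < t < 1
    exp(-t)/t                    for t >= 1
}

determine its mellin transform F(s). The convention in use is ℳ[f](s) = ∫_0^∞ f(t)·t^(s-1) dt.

back out the shared t-power: sqrt(t) on [0, 1); exp(-t) on [1, ∞)
decompose at 1; ℳ[f](s) sums the 2 pieces' integrals
segment 0 to 1 holds 1/sqrt(t); add its integral
over [1, ∞), the kernel integral of exp(-t)/t enters the sum

((2*s - 1)*uppergamma(s - 1, 1) + 2)/(2*s - 1)
  Re(s) > 1/2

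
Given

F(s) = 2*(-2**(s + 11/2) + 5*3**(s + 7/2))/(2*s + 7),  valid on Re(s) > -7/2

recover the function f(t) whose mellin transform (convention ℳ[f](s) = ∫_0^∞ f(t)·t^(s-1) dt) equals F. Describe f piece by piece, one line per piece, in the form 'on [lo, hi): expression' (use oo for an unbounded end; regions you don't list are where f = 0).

decompose at 2; ℳ[f](s) sums the 2 pieces' integrals
over [0, 2), the kernel integral of t**(7/2) enters the sum
segment 2 to 3 holds 5*t**(7/2); add its integral

on [0, 2): t**(7/2)
on [2, 3): 5*t**(7/2)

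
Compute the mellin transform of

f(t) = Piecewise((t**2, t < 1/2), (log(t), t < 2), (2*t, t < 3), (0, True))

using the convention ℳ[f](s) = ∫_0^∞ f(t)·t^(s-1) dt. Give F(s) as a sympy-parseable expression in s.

split f at 1/2, 2: ℳ[f](s) collects 3 kernel integrals
segment [0, 1/2) carries t**2; integrate it
for t in [1/2, 2): the term is ∫ log(t)·t^(s-1)
the [2, 3) slice contributes ∫ 2*t·t^(s-1) dt

(-16*2**(2*s)*s**2*(s + 2) + 4*2**(2*s)*s*(s + 1)*(s + 2)*log(2) - 4*2**(2*s)*(s + 1)*(s + 2) + 24*6**s*s**2*(s + 2) + s**2*(s + 1) + 4*s*(s + 1)*(s + 2)*log(2) + 4*(s + 1)*(s + 2))/(4*2**s*s**2*(s + 1)*(s + 2))
  Re(s) > -2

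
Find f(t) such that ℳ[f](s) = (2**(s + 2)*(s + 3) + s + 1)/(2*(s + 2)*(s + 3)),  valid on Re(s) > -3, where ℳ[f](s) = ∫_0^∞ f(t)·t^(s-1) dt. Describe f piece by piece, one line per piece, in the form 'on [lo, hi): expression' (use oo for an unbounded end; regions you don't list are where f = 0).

on [0, 1): t**3
on [1, 2): t**2/2

remove the shared t-power first: t on [0, 1); 1/2 on [1, 2)
the 2 pieces separated at 1 each add one integral
segment [0, 1) carries t**3; integrate it
piece [1, 2): integrate t**2/2 against the kernel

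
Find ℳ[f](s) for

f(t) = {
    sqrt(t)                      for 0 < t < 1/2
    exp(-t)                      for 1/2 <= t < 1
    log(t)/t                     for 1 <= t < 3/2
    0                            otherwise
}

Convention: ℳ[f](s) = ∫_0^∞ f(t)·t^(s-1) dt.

slice at 1/2, 1, transform all 3 pieces, and sum them
on [0, 1/2) integrate f = sqrt(t) against the kernel
∫ over [1/2, 1) of exp(-t)·t^(s-1) joins the sum
segment [1, 3/2) carries log(t)/t; integrate it

(3*2**s*(2*s + 1)*(s**2 - 2*s + 1)*uppergamma(s, 1/2) - 3*2**s*(2*s + 1)*(s**2 - 2*s + 1)*uppergamma(s, 1) + 3*2**s*(2*s + 1) + 3**s*s*(2*s + 1)*(-2*log(2) + 2*log(3)) - 2*3**s*(2*s + 1) + 3**s*(2*s + 1)*(-2*log(3) + 2*log(2)) + 3*sqrt(2)*(s**2 - 2*s + 1))/(3*2**s*(2*s + 1)*(s**2 - 2*s + 1))
  Re(s) > -1/2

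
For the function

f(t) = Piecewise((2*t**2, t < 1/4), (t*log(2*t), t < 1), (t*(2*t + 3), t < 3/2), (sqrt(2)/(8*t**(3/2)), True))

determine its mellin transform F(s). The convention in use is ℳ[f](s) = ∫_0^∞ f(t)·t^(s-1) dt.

(360*2**(2*s)*(3 - 2*s)*(s + 1)**2 + 72*2**(2*s)*(s + 1)*(s + 2)*(2*s - 3)*log(2) - 216*2**(2*s)*(s + 1)*(2*s - 3) - 72*2**(2*s)*(s + 2)*(2*s - 3) - 8*sqrt(3)*6**s*(s + 1)**2*(s + 2) + 648*6**s*(s + 1)**2*(2*s - 3) + 324*6**s*(s + 1)*(2*s - 3) + 9*(s + 1)**2*(2*s - 3) + 18*(s + 1)*(s + 2)*(2*s - 3)*log(2) + 18*(s + 2)*(2*s - 3))/(72*2**(2*s)*(s + 1)**2*(s + 2)*(2*s - 3))
  -2 < Re(s) < 3/2

back out the shared t-power: 2*t on [0, 1/4); log(2*t) on [1/4, 1); 2*t + 3 on [1, 3/2); …
back out the common scale on t: t on [0, 1/2); log(t) on [1/2, 2); t + 3 on [2, 3); …
split f at 1/4, 1, 3/2: ℳ[f](s) collects 4 kernel integrals
between 0 and 1/4 the integrand is 2*t**2·t^(s-1)
[1/4, 1) adds the kernel integral of t*log(2*t)
∫ t*(2*t + 3)·t^(s-1) over [1, 3/2)
over [3/2, ∞), the kernel integral of sqrt(2)/(8*t**(3/2)) enters the sum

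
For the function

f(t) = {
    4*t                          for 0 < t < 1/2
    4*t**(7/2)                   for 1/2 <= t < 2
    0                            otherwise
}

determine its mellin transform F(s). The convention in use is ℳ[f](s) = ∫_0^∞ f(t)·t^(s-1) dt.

(-2**(1/2 - s)*(s + 1) + 128*2**(s + 1/2)*(s + 1) + 4*(2*s + 7)/2**s)/(2*(s + 1)*(2*s + 7))
  Re(s) > -1

cuts at 1/2: linearity sums the 2 kernel integrals
the [0, 1/2) slice contributes ∫ 4*t·t^(s-1) dt
∫ over [1/2, 2) of 4*t**(7/2)·t^(s-1) joins the sum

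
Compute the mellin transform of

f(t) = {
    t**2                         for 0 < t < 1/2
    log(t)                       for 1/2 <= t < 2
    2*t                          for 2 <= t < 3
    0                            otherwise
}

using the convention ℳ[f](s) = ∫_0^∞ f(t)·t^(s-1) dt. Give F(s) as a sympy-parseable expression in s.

(-16*2**(2*s)*s**2*(s + 2) + 4*2**(2*s)*s*(s + 1)*(s + 2)*log(2) - 4*2**(2*s)*(s + 1)*(s + 2) + 24*6**s*s**2*(s + 2) + s**2*(s + 1) + 4*s*(s + 1)*(s + 2)*log(2) + 4*(s + 1)*(s + 2))/(4*2**s*s**2*(s + 1)*(s + 2))
  Re(s) > -2

the 3 pieces separated at 1/2, 2 each add one integral
for t in [0, 1/2): the term is ∫ t**2·t^(s-1)
[1/2, 2) adds the kernel integral of log(t)
on [2, 3) integrate f = 2*t against the kernel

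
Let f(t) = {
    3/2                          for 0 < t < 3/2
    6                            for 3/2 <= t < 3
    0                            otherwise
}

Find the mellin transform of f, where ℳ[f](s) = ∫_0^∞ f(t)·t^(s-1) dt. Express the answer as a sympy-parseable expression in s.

3*(4*3**s - 3*(3/2)**s)/(2*s)
  Re(s) > 0

integrate the 2 segments split at 3/2, then add the results
for t in [0, 3/2): the term is ∫ 3/2·t^(s-1)
over [3/2, 3), the kernel integral of 6 enters the sum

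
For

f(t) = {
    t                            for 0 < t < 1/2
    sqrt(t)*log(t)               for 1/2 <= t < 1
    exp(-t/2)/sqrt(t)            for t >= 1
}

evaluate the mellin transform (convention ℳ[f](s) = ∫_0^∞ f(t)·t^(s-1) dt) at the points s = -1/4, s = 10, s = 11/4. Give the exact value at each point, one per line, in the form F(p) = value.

reversing the shared t-power: t**2 on [0, 1/2); t**(3/2)*log(t) on [1/2, 1); sqrt(t)*exp(-t/2) on [1, ∞)
back out the shared t-power: t**(3/2) on [0, 1/2); t*log(t) on [1/2, 1); exp(-t/2) on [1, ∞)
cuts at 1/2, 1: linearity sums the 3 kernel integrals
∫ over [0, 1/2) of t·t^(s-1) joins the sum
∫ over [1/2, 1) of sqrt(t)*log(t)·t^(s-1) joins the sum
[1, ∞) adds the kernel integral of exp(-t/2)/sqrt(t)

F(-1/4) = 2**(3/4)*(-96*2**(1/4) + 3*sqrt(2)*uppergamma(-3/4, 1/2) + 4*sqrt(2) + 24*log(2) + 96)/12
F(10) = -89671/9934848 + sqrt(2)/225792 + sqrt(2)*log(2)/21504 + 34459425*sqrt(2)*sqrt(pi)*erfc(sqrt(2)/2) + 97222866*exp(-1/2)
F(11/4) = 2**(3/4)*(-960*2**(1/4) + 120 + 169*sqrt(2) + 390*log(2) + 40560*sqrt(2)*uppergamma(9/4, 1/2))/20280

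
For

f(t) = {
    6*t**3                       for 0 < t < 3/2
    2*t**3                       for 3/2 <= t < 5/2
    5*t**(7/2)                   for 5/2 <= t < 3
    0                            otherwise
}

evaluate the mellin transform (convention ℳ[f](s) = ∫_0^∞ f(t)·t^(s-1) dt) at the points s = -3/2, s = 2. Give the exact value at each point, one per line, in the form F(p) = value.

split f at 3/2, 5/2: ℳ[f](s) collects 3 kernel integrals
piece [0, 3/2): integrate 6*t**3 against the kernel
segment 3/2 to 5/2 holds 2*t**3; add its integral
on [5/2, 3) integrate f = 5*t**(7/2) against the kernel

F(-3/2) = 2*sqrt(6) + 5*sqrt(10)/3 + 55/8
F(2) = -15625*sqrt(10)/352 + 3611/80 + 2430*sqrt(3)/11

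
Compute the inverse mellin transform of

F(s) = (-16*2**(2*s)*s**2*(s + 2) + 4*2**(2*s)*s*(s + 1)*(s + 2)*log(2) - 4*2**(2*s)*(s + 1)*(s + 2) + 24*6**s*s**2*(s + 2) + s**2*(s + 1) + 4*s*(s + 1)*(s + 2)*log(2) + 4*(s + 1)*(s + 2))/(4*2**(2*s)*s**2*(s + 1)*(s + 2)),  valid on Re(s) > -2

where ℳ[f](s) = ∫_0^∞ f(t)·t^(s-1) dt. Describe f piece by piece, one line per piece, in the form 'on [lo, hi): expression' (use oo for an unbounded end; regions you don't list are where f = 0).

invert the common scale on t to get t**2 on [0, 1/2); log(t) on [1/2, 2); 2*t on [2, 3)
breakpoints 1/4, 1: one integral from each of the 3 segments
∫ over [0, 1/4) of 4*t**2·t^(s-1) joins the sum
on [1/4, 1): add ∫ log(2*t)·t^(s-1) dt
on [1, 3/2) integrate f = 4*t against the kernel

on [0, 1/4): 4*t**2
on [1/4, 1): log(2*t)
on [1, 3/2): 4*t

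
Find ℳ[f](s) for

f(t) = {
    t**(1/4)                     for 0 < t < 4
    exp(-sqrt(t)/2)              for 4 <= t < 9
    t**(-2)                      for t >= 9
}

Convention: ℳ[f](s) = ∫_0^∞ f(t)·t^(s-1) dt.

(162*2**(2*s)*(s - 2)*(4*s + 1)*uppergamma(2*s, 1) - 162*2**(2*s)*(s - 2)*(4*s + 1)*uppergamma(2*s, 3/2) + 324*2**(2*s + 1/2)*(s - 2) - 9**s*(4*s + 1))/(81*(s - 2)*(4*s + 1))
  -1/4 < Re(s) < 2

back out the power substitution: sqrt(t) on [0, 2); exp(-t/2) on [2, 3); t**(-4) on [3, ∞)
cuts at 4, 9: linearity sums the 3 kernel integrals
over [0, 4), the kernel integral of t**(1/4) enters the sum
on [4, 9): add ∫ exp(-sqrt(t)/2)·t^(s-1) dt
piece [9, ∞): integrate t**(-2) against the kernel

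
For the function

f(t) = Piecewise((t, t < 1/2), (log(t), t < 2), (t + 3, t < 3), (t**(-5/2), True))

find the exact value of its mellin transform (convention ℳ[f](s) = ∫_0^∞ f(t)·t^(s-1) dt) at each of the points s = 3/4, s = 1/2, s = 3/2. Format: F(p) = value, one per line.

F(3/4) = 2**(1/4)*(-436*sqrt(2) + 2*2**(3/4)*3**(1/4) + 65 + log(2**(42 + 84*sqrt(2))) + 180*6**(3/4))/63
F(1/2) = sqrt(2)*(-330 + sqrt(2) + 108*log(2) + 144*sqrt(6))/36
F(3/2) = sqrt(2)*(-1139 + 30*sqrt(2) + 270*log(2) + 864*sqrt(6))/180

the 4 pieces separated at 1/2, 2, 3 each add one integral
∫ t·t^(s-1) over [0, 1/2)
on [1/2, 2) integrate f = log(t) against the kernel
piece [2, 3): integrate (t + 3) against the kernel
[3, ∞) adds the kernel integral of t**(-5/2)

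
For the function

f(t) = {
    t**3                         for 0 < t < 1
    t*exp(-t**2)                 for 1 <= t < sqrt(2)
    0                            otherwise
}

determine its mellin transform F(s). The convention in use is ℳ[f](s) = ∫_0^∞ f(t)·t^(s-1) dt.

strip the shared t-power: t**2 on [0, 1); exp(-t**2) on [1, sqrt(2))
undo the power substitution: t on [0, 1); exp(-t) on [1, 2)
summing 2 kernel integrals split by 1 yields ℳ[f](s)
piece [0, 1): integrate t**3 against the kernel
∫ over [1, sqrt(2)) of t*exp(-t**2)·t^(s-1) joins the sum

((s + 3)*uppergamma(s/2 + 1/2, 1) - (s + 3)*uppergamma(s/2 + 1/2, 2) + 2)/(2*(s + 3))
  Re(s) > -3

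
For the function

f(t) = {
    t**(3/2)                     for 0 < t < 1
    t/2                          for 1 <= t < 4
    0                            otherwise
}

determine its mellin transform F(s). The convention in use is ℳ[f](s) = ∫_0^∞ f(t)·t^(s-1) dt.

the power substitution comes off first: t**3 on [0, 1); t**2/2 on [1, 2)
undo the shared t-power: t on [0, 1); 1/2 on [1, 2)
the 2 pieces separated at 1 each add one integral
for t in [0, 1): the term is ∫ t**(3/2)·t^(s-1)
between 1 and 4 the integrand is t/2·t^(s-1)

(2**(2*s + 2)*(2*s + 3) + 2*s + 1)/(2*(s + 1)*(2*s + 3))
  Re(s) > -3/2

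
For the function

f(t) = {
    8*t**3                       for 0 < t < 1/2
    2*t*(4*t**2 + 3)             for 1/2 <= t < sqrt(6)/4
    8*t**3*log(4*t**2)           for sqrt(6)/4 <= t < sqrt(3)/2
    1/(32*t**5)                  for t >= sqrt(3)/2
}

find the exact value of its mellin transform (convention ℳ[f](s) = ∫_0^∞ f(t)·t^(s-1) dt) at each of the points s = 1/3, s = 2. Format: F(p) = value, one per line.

back out the common scale on t: t**3 on [0, 1); t*(t**2 + 3) on [1, sqrt(6)/2); t**3*log(t**2) on [sqrt(6)/2, sqrt(3)); …
reversing the shared t-power: t**2 on [0, 1); t**2 + 3 on [1, sqrt(6)/2); t**2*log(t**2) on [sqrt(6)/2, sqrt(3)); …
the power substitution comes off first: t on [0, 1); t + 3 on [1, 3/2); t*log(t) on [3/2, 3); …
integrate the 4 segments split at 1/2, sqrt(6)/4, sqrt(3)/2, then add the results
[0, 1/2) adds the kernel integral of 8*t**3
on [1/2, sqrt(6)/4): add ∫ 2*t*(4*t**2 + 3)·t^(s-1) dt
segment [sqrt(6)/4, sqrt(3)/2) carries 8*t**3*log(4*t**2); integrate it
between sqrt(3)/2 and ∞ the integrand is 1/(32*t**5)·t^(s-1)

F(1/3) = -9*2**(2/3)/8 - 419*6**(2/3)/1575 - 9*3**(2/3)*log(3)/40 + 9*3**(2/3)*log(2)/40 + 9*6**(2/3)*log(3)/20 + 297*3**(2/3)/200
F(2) = -461*sqrt(3)/2700 - 1/4 - 9*sqrt(6)*log(3)/160 + 9*sqrt(6)*log(2)/160 + 213*sqrt(6)/800 + 9*sqrt(3)*log(3)/20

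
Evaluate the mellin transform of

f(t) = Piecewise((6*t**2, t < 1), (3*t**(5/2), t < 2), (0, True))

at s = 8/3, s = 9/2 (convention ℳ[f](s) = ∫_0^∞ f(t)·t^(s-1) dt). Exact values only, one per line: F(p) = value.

F(8/3) = 153/217 + 576*2**(1/6)/31
F(9/2) = 5037/91

summing 2 kernel integrals split by 1 yields ℳ[f](s)
[0, 1) adds the kernel integral of 6*t**2
over [1, 2), the kernel integral of 3*t**(5/2) enters the sum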